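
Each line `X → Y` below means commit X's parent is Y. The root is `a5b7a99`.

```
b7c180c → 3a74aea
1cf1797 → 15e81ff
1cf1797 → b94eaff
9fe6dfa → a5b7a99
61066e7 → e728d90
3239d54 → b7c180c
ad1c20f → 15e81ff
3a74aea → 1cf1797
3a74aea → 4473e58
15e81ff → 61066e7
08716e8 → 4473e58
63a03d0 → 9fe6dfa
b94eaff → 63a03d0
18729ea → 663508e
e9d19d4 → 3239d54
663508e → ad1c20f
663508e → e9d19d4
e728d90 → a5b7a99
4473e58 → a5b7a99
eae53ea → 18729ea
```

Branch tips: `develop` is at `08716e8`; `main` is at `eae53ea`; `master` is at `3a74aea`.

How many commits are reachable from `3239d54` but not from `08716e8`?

10

Reachable from 3239d54: {15e81ff, 1cf1797, 3239d54, 3a74aea, 4473e58, 61066e7, 63a03d0, 9fe6dfa, a5b7a99, b7c180c, b94eaff, e728d90}.
Reachable from 08716e8: {08716e8, 4473e58, a5b7a99}.
In 3239d54's history but not 08716e8's: {15e81ff, 1cf1797, 3239d54, 3a74aea, 61066e7, 63a03d0, 9fe6dfa, b7c180c, b94eaff, e728d90} — 10 commits.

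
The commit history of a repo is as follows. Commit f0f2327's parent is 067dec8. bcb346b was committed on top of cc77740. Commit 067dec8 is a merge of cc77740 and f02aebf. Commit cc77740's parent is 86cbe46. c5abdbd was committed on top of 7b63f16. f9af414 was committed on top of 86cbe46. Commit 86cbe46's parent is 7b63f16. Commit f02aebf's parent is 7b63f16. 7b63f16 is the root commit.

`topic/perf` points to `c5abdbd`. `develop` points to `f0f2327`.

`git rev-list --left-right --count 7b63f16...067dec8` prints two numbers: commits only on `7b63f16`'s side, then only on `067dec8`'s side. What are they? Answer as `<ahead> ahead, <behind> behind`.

Reachable from 7b63f16: {7b63f16}.
Reachable from 067dec8: {067dec8, 7b63f16, 86cbe46, cc77740, f02aebf}.
Only in 7b63f16's history (ahead): {} — 0.
Only in 067dec8's history (behind): {067dec8, 86cbe46, cc77740, f02aebf} — 4.

0 ahead, 4 behind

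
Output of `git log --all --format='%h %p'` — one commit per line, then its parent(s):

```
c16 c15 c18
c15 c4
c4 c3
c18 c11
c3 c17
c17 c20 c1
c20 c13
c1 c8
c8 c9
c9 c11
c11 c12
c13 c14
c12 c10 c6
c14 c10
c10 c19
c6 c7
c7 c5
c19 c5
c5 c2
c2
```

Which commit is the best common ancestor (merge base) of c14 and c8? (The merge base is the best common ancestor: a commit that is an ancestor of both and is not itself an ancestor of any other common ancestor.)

c10

Ancestors of c14: {c10, c14, c19, c2, c5}.
Ancestors of c8: {c10, c11, c12, c19, c2, c5, c6, c7, c8, c9}.
Common ancestors: {c10, c19, c2, c5}.
Among these, c10 is not an ancestor of any other common ancestor — it is the merge base.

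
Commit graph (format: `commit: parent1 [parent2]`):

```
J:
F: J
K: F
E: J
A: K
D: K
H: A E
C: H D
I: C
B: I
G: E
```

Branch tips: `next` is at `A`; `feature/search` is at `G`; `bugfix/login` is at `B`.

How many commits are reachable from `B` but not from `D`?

Reachable from B: {A, B, C, D, E, F, H, I, J, K}.
Reachable from D: {D, F, J, K}.
In B's history but not D's: {A, B, C, E, H, I} — 6 commits.

6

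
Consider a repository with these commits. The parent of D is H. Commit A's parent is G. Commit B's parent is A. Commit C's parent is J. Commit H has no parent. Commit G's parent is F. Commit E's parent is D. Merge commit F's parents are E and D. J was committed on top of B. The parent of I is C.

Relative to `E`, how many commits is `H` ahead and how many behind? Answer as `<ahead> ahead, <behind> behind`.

0 ahead, 2 behind

Reachable from H: {H}.
Reachable from E: {D, E, H}.
Only in H's history (ahead): {} — 0.
Only in E's history (behind): {D, E} — 2.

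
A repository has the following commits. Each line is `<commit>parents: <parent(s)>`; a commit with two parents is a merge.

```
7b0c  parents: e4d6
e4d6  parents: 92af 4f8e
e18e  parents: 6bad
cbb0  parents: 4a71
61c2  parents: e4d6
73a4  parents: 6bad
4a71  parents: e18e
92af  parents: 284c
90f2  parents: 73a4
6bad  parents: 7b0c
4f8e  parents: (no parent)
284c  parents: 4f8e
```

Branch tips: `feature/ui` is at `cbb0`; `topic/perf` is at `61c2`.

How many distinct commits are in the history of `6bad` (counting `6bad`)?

6

Walking parent pointers from 6bad: reachable set = {284c, 4f8e, 6bad, 7b0c, 92af, e4d6}.
That is 6 commits.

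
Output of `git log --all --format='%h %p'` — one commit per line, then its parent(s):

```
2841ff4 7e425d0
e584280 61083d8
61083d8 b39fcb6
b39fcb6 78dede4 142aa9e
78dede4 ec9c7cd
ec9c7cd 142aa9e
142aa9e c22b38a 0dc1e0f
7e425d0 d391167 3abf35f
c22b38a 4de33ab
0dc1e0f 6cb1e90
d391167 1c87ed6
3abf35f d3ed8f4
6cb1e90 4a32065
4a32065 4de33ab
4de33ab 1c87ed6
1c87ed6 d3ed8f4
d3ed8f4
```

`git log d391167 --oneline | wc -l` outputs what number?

Walking parent pointers from d391167: reachable set = {1c87ed6, d391167, d3ed8f4}.
That is 3 commits.

3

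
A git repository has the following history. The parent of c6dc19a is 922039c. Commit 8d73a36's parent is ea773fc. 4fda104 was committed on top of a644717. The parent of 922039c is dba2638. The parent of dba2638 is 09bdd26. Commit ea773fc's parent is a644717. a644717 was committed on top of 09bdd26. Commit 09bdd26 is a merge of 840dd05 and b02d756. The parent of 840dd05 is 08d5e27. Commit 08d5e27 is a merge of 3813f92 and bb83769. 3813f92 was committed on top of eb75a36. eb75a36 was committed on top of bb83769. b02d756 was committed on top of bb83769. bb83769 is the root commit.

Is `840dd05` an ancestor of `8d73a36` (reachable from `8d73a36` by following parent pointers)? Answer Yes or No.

Yes

Ancestors of 8d73a36 (commits reachable by following parents): {08d5e27, 09bdd26, 3813f92, 840dd05, 8d73a36, a644717, b02d756, bb83769, ea773fc, eb75a36}.
840dd05 is in that set, so it is an ancestor of 8d73a36.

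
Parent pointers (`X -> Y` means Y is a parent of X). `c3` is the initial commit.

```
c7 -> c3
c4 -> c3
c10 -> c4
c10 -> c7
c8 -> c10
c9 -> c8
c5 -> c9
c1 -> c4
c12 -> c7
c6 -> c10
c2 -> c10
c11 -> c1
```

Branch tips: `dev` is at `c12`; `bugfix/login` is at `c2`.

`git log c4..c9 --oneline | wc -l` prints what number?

Reachable from c9: {c10, c3, c4, c7, c8, c9}.
Reachable from c4: {c3, c4}.
In c9's history but not c4's: {c10, c7, c8, c9} — 4 commits.

4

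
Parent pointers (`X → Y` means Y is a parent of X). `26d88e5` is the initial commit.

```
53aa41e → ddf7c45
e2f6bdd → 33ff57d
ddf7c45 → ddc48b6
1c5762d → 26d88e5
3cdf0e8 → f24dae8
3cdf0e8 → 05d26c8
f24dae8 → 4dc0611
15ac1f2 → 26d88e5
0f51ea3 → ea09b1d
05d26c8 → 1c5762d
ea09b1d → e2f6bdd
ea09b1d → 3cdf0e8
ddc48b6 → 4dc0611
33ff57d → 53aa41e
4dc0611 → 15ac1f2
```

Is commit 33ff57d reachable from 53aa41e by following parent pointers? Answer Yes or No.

No

Ancestors of 53aa41e: {15ac1f2, 26d88e5, 4dc0611, 53aa41e, ddc48b6, ddf7c45}.
33ff57d is not in that set, so it is not an ancestor of 53aa41e.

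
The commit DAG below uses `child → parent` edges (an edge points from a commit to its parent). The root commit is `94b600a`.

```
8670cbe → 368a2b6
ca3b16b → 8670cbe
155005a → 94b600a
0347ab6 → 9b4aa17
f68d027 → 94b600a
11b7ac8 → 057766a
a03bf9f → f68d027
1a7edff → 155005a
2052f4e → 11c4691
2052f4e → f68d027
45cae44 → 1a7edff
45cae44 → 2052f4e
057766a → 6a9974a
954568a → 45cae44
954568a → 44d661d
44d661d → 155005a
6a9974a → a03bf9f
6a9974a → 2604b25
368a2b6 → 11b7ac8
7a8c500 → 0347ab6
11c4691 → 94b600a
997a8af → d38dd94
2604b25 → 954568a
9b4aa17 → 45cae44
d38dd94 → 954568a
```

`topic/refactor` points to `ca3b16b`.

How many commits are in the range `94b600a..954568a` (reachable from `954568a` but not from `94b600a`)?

Reachable from 954568a: {11c4691, 155005a, 1a7edff, 2052f4e, 44d661d, 45cae44, 94b600a, 954568a, f68d027}.
Reachable from 94b600a: {94b600a}.
In 954568a's history but not 94b600a's: {11c4691, 155005a, 1a7edff, 2052f4e, 44d661d, 45cae44, 954568a, f68d027} — 8 commits.

8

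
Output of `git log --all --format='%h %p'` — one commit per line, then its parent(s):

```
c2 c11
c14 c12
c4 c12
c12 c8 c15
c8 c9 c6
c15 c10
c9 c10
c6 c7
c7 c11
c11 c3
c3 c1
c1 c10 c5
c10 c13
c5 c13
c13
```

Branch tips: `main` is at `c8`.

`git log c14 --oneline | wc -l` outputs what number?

Walking parent pointers from c14: reachable set = {c1, c10, c11, c12, c13, c14, c15, c3, c5, c6, c7, c8, c9}.
That is 13 commits.

13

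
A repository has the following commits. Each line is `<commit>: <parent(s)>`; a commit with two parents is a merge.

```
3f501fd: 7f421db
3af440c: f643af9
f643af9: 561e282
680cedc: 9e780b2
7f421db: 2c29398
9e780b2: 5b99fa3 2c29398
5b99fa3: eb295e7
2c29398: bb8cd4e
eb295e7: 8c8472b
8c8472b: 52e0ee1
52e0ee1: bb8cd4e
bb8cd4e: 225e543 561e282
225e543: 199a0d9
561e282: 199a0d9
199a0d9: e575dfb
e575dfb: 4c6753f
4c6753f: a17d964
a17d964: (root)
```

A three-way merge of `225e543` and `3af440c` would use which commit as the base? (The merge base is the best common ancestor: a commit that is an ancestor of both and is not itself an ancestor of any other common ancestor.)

199a0d9

Ancestors of 225e543: {199a0d9, 225e543, 4c6753f, a17d964, e575dfb}.
Ancestors of 3af440c: {199a0d9, 3af440c, 4c6753f, 561e282, a17d964, e575dfb, f643af9}.
Common ancestors: {199a0d9, 4c6753f, a17d964, e575dfb}.
Among these, 199a0d9 is not an ancestor of any other common ancestor — it is the merge base.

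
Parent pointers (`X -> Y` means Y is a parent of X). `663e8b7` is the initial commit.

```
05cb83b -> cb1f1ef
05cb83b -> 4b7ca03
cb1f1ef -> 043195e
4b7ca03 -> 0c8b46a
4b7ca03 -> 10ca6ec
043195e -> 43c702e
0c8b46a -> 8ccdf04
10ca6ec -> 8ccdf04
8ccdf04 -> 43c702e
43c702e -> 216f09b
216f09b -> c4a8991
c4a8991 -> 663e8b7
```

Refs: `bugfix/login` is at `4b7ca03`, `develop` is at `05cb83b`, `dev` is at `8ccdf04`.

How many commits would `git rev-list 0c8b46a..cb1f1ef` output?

2

Reachable from cb1f1ef: {043195e, 216f09b, 43c702e, 663e8b7, c4a8991, cb1f1ef}.
Reachable from 0c8b46a: {0c8b46a, 216f09b, 43c702e, 663e8b7, 8ccdf04, c4a8991}.
In cb1f1ef's history but not 0c8b46a's: {043195e, cb1f1ef} — 2 commits.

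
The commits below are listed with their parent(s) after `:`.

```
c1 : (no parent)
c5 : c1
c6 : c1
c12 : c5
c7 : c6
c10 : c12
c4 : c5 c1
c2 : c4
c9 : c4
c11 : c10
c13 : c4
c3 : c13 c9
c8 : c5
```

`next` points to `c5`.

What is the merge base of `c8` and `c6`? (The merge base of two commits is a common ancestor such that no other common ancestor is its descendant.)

c1

Ancestors of c8: {c1, c5, c8}.
Ancestors of c6: {c1, c6}.
Common ancestors: {c1}.
The only common ancestor is c1, so it is the merge base.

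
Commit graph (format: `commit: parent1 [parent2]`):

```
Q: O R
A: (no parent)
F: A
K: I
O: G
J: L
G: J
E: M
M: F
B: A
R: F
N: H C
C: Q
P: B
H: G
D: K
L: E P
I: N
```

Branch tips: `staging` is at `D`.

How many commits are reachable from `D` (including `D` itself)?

Walking parent pointers from D: reachable set = {A, B, C, D, E, F, G, H, I, J, K, L, M, N, O, P, Q, R}.
That is 18 commits.

18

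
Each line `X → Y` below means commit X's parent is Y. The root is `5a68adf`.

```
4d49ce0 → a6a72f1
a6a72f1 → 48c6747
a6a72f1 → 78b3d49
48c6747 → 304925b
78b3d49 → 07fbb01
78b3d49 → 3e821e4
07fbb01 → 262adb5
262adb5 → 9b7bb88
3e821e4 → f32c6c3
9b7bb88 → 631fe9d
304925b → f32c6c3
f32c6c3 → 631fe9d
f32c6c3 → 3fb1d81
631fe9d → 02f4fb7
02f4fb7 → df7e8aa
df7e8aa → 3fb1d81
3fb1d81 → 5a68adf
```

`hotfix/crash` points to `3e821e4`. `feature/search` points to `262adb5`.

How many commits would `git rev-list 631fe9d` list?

Walking parent pointers from 631fe9d: reachable set = {02f4fb7, 3fb1d81, 5a68adf, 631fe9d, df7e8aa}.
That is 5 commits.

5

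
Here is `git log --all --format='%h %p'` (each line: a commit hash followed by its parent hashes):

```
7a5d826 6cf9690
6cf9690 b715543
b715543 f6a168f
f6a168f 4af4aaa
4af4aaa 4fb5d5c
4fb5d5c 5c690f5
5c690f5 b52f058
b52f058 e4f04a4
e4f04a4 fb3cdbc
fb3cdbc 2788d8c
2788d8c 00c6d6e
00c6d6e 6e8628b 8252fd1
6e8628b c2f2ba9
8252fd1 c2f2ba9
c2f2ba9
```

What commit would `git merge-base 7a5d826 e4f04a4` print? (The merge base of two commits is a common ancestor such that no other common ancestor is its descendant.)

e4f04a4

Ancestors of 7a5d826: {00c6d6e, 2788d8c, 4af4aaa, 4fb5d5c, 5c690f5, 6cf9690, 6e8628b, 7a5d826, 8252fd1, b52f058, b715543, c2f2ba9, e4f04a4, f6a168f, fb3cdbc}.
Ancestors of e4f04a4: {00c6d6e, 2788d8c, 6e8628b, 8252fd1, c2f2ba9, e4f04a4, fb3cdbc}.
Common ancestors: {00c6d6e, 2788d8c, 6e8628b, 8252fd1, c2f2ba9, e4f04a4, fb3cdbc}.
Among these, e4f04a4 is not an ancestor of any other common ancestor — it is the merge base.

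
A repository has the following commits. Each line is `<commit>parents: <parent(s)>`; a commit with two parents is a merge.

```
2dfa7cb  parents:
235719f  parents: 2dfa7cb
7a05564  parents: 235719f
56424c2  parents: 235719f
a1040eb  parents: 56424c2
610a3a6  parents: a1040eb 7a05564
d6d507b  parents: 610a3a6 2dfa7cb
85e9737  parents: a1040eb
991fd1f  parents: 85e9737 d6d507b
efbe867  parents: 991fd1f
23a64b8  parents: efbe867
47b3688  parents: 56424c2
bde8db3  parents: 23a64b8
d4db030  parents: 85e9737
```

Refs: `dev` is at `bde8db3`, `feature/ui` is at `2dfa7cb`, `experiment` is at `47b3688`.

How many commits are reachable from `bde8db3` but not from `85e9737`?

7

Reachable from bde8db3: {235719f, 23a64b8, 2dfa7cb, 56424c2, 610a3a6, 7a05564, 85e9737, 991fd1f, a1040eb, bde8db3, d6d507b, efbe867}.
Reachable from 85e9737: {235719f, 2dfa7cb, 56424c2, 85e9737, a1040eb}.
In bde8db3's history but not 85e9737's: {23a64b8, 610a3a6, 7a05564, 991fd1f, bde8db3, d6d507b, efbe867} — 7 commits.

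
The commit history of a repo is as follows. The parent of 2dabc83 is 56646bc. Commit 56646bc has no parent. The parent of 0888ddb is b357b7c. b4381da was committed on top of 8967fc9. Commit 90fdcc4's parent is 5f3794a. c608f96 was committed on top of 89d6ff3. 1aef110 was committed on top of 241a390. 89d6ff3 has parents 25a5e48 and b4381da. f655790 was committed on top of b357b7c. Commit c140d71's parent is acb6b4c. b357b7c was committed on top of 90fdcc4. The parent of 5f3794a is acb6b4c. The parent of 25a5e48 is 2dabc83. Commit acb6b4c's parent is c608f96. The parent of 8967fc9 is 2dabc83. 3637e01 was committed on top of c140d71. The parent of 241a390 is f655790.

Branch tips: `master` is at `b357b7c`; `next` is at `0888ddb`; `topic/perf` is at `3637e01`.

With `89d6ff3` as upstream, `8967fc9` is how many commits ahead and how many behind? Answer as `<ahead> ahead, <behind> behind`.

0 ahead, 3 behind

Reachable from 8967fc9: {2dabc83, 56646bc, 8967fc9}.
Reachable from 89d6ff3: {25a5e48, 2dabc83, 56646bc, 8967fc9, 89d6ff3, b4381da}.
Only in 8967fc9's history (ahead): {} — 0.
Only in 89d6ff3's history (behind): {25a5e48, 89d6ff3, b4381da} — 3.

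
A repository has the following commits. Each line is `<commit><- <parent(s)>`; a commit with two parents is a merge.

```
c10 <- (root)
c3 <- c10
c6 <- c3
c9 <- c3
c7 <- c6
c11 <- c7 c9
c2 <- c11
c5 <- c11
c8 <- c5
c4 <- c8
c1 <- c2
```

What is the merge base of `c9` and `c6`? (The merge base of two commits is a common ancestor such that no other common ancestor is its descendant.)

c3

Ancestors of c9: {c10, c3, c9}.
Ancestors of c6: {c10, c3, c6}.
Common ancestors: {c10, c3}.
Among these, c3 is not an ancestor of any other common ancestor — it is the merge base.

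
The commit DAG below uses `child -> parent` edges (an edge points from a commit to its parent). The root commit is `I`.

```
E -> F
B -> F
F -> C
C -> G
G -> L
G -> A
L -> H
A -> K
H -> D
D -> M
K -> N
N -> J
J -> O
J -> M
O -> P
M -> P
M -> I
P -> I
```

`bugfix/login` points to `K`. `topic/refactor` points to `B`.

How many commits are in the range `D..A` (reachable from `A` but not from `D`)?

5

Reachable from A: {A, I, J, K, M, N, O, P}.
Reachable from D: {D, I, M, P}.
In A's history but not D's: {A, J, K, N, O} — 5 commits.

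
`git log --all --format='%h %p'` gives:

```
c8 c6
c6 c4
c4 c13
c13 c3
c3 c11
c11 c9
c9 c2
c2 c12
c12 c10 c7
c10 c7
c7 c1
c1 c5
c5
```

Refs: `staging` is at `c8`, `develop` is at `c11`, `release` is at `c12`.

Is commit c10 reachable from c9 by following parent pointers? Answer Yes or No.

Yes

Ancestors of c9 (commits reachable by following parents): {c1, c10, c12, c2, c5, c7, c9}.
c10 is in that set, so it is an ancestor of c9.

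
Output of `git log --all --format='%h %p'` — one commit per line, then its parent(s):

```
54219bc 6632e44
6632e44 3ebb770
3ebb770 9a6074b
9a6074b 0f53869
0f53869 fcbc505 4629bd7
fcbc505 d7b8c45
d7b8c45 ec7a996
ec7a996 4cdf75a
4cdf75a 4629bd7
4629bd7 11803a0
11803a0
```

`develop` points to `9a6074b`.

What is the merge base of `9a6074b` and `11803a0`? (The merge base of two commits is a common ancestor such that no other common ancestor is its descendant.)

Ancestors of 9a6074b: {0f53869, 11803a0, 4629bd7, 4cdf75a, 9a6074b, d7b8c45, ec7a996, fcbc505}.
Ancestors of 11803a0: {11803a0}.
Common ancestors: {11803a0}.
The only common ancestor is 11803a0, so it is the merge base.

11803a0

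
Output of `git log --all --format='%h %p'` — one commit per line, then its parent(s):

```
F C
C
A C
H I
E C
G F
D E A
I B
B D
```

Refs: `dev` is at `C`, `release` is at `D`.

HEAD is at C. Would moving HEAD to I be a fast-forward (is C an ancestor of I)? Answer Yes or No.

Yes

A fast-forward from C to I is possible iff C is an ancestor of I.
Ancestors of I: {A, B, C, D, E, I}.
C is among them, so fast-forward is possible.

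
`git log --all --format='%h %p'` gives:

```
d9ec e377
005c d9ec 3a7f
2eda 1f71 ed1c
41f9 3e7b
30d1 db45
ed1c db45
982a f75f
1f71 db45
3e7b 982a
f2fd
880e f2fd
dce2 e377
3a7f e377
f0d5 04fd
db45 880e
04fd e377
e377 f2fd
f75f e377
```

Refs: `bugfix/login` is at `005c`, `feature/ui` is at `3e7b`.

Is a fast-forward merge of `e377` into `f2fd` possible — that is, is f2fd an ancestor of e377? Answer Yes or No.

Yes

A fast-forward from f2fd to e377 is possible iff f2fd is an ancestor of e377.
Ancestors of e377: {e377, f2fd}.
f2fd is among them, so fast-forward is possible.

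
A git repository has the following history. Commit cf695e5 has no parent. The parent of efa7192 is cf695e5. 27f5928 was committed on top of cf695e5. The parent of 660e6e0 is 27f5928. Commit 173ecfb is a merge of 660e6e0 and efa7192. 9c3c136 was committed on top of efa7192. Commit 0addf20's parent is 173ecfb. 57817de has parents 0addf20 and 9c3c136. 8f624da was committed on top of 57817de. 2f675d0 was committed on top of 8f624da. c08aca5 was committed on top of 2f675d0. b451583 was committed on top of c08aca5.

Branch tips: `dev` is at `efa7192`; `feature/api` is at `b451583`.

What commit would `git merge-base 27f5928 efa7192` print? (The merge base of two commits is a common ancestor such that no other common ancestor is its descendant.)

cf695e5

Ancestors of 27f5928: {27f5928, cf695e5}.
Ancestors of efa7192: {cf695e5, efa7192}.
Common ancestors: {cf695e5}.
The only common ancestor is cf695e5, so it is the merge base.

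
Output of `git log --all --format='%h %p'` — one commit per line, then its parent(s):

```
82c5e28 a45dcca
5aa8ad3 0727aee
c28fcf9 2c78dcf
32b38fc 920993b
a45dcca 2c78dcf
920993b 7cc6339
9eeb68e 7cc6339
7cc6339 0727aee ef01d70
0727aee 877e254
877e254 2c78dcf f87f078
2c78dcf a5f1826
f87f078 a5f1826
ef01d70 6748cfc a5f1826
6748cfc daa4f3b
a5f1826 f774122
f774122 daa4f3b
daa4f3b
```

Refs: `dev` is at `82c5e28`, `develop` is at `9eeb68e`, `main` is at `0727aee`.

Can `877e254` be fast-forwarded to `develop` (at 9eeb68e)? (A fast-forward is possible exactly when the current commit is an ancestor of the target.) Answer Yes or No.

A fast-forward from 877e254 to 9eeb68e is possible iff 877e254 is an ancestor of 9eeb68e.
Ancestors of 9eeb68e: {0727aee, 2c78dcf, 6748cfc, 7cc6339, 877e254, 9eeb68e, a5f1826, daa4f3b, ef01d70, f774122, f87f078}.
877e254 is among them, so fast-forward is possible.

Yes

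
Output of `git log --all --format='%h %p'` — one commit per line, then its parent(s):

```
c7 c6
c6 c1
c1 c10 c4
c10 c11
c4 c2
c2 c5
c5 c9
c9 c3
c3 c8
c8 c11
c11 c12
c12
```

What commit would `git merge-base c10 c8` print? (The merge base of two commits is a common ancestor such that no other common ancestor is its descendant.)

c11

Ancestors of c10: {c10, c11, c12}.
Ancestors of c8: {c11, c12, c8}.
Common ancestors: {c11, c12}.
Among these, c11 is not an ancestor of any other common ancestor — it is the merge base.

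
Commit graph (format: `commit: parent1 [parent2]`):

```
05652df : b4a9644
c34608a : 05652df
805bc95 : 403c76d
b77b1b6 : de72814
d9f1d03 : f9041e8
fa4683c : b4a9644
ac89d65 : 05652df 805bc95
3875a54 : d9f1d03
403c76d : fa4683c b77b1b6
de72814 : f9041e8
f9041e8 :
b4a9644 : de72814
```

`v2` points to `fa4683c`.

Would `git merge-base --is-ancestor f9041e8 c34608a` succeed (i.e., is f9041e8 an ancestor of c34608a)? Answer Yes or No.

Ancestors of c34608a (commits reachable by following parents): {05652df, b4a9644, c34608a, de72814, f9041e8}.
f9041e8 is in that set, so it is an ancestor of c34608a.

Yes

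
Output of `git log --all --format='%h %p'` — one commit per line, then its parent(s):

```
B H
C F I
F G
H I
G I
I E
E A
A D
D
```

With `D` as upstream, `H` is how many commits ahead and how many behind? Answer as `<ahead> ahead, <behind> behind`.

4 ahead, 0 behind

Reachable from H: {A, D, E, H, I}.
Reachable from D: {D}.
Only in H's history (ahead): {A, E, H, I} — 4.
Only in D's history (behind): {} — 0.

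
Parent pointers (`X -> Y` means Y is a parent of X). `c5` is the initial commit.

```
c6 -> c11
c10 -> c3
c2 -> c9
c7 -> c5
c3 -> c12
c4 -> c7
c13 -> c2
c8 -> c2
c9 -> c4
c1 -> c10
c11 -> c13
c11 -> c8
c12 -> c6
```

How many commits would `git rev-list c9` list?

4

Walking parent pointers from c9: reachable set = {c4, c5, c7, c9}.
That is 4 commits.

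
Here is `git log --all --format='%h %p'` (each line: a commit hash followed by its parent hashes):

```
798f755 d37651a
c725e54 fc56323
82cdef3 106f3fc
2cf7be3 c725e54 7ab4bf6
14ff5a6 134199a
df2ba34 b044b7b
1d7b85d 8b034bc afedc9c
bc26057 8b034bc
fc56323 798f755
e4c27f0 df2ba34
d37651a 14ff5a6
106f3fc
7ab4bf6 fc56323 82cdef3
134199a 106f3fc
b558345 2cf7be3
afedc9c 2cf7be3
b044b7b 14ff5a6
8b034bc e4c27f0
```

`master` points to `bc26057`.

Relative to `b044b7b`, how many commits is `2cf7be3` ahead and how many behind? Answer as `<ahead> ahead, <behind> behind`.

7 ahead, 1 behind

Reachable from 2cf7be3: {106f3fc, 134199a, 14ff5a6, 2cf7be3, 798f755, 7ab4bf6, 82cdef3, c725e54, d37651a, fc56323}.
Reachable from b044b7b: {106f3fc, 134199a, 14ff5a6, b044b7b}.
Only in 2cf7be3's history (ahead): {2cf7be3, 798f755, 7ab4bf6, 82cdef3, c725e54, d37651a, fc56323} — 7.
Only in b044b7b's history (behind): {b044b7b} — 1.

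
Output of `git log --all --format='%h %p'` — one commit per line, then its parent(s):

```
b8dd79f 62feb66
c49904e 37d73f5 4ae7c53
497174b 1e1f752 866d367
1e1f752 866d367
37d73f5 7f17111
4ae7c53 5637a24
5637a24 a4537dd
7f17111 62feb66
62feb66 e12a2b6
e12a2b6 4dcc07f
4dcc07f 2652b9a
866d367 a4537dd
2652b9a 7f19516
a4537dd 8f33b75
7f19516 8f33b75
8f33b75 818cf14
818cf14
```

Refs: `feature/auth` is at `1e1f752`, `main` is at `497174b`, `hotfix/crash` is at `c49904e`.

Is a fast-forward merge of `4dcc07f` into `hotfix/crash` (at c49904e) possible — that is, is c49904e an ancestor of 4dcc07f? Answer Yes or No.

A fast-forward from c49904e to 4dcc07f is possible iff c49904e is an ancestor of 4dcc07f.
Ancestors of 4dcc07f: {2652b9a, 4dcc07f, 7f19516, 818cf14, 8f33b75}.
c49904e is not among them, so fast-forward is not possible.

No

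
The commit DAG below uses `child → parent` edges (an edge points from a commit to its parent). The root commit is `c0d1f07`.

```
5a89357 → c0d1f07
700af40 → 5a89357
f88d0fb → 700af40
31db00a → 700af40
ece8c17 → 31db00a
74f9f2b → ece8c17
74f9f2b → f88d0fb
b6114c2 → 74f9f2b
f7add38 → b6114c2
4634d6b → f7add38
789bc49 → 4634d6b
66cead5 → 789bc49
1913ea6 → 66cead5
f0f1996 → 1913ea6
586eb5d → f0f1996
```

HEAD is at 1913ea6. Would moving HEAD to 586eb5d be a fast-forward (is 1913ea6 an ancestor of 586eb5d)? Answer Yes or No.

A fast-forward from 1913ea6 to 586eb5d is possible iff 1913ea6 is an ancestor of 586eb5d.
Ancestors of 586eb5d: {1913ea6, 31db00a, 4634d6b, 586eb5d, 5a89357, 66cead5, 700af40, 74f9f2b, 789bc49, b6114c2, c0d1f07, ece8c17, f0f1996, f7add38, f88d0fb}.
1913ea6 is among them, so fast-forward is possible.

Yes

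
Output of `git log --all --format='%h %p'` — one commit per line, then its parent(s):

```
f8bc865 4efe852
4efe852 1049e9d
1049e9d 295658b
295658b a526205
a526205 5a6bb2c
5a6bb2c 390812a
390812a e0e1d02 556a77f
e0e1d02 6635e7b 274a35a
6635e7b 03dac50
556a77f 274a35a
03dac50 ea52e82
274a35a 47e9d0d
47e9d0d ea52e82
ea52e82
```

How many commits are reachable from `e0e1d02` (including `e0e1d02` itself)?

Walking parent pointers from e0e1d02: reachable set = {03dac50, 274a35a, 47e9d0d, 6635e7b, e0e1d02, ea52e82}.
That is 6 commits.

6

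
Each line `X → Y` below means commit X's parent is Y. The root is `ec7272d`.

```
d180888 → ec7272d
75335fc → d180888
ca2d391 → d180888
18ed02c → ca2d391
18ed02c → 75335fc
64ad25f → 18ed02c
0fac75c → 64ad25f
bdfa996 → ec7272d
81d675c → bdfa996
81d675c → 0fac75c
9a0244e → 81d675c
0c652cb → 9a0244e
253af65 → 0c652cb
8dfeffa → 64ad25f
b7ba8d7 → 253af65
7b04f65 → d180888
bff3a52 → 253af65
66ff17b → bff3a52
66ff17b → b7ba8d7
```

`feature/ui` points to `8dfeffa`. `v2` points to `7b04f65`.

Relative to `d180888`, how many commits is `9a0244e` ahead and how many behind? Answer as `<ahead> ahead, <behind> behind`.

Reachable from 9a0244e: {0fac75c, 18ed02c, 64ad25f, 75335fc, 81d675c, 9a0244e, bdfa996, ca2d391, d180888, ec7272d}.
Reachable from d180888: {d180888, ec7272d}.
Only in 9a0244e's history (ahead): {0fac75c, 18ed02c, 64ad25f, 75335fc, 81d675c, 9a0244e, bdfa996, ca2d391} — 8.
Only in d180888's history (behind): {} — 0.

8 ahead, 0 behind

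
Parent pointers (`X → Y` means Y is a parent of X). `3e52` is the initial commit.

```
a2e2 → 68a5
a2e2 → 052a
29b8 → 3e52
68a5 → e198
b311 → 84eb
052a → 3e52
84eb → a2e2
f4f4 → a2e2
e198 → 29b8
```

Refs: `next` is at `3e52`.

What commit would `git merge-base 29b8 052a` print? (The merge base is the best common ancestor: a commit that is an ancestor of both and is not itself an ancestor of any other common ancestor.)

Ancestors of 29b8: {29b8, 3e52}.
Ancestors of 052a: {052a, 3e52}.
Common ancestors: {3e52}.
The only common ancestor is 3e52, so it is the merge base.

3e52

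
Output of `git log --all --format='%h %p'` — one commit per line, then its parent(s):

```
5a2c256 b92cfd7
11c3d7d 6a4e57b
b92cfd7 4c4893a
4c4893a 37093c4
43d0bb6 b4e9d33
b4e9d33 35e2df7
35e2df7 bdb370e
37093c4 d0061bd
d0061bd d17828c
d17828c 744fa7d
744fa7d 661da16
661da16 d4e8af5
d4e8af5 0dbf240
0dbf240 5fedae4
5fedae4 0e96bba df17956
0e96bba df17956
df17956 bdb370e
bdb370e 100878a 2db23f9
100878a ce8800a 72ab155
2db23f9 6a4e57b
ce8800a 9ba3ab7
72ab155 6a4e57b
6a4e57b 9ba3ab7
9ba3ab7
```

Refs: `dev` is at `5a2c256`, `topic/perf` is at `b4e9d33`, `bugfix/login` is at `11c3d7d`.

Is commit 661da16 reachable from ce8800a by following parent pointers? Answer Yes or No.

Ancestors of ce8800a: {9ba3ab7, ce8800a}.
661da16 is not in that set, so it is not an ancestor of ce8800a.

No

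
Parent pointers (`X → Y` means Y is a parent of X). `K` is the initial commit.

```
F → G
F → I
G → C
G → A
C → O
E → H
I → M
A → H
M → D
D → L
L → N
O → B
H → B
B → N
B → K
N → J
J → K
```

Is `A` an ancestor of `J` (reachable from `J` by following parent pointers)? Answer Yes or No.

No

Ancestors of J: {J, K}.
A is not in that set, so it is not an ancestor of J.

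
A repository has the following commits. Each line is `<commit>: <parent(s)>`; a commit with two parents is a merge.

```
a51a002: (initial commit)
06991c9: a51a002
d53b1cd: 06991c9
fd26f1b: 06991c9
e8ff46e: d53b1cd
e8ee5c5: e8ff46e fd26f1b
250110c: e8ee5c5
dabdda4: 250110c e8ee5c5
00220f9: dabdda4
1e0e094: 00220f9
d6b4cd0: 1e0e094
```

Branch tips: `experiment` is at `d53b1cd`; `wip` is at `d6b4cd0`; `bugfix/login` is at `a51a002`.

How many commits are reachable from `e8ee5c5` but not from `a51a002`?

Reachable from e8ee5c5: {06991c9, a51a002, d53b1cd, e8ee5c5, e8ff46e, fd26f1b}.
Reachable from a51a002: {a51a002}.
In e8ee5c5's history but not a51a002's: {06991c9, d53b1cd, e8ee5c5, e8ff46e, fd26f1b} — 5 commits.

5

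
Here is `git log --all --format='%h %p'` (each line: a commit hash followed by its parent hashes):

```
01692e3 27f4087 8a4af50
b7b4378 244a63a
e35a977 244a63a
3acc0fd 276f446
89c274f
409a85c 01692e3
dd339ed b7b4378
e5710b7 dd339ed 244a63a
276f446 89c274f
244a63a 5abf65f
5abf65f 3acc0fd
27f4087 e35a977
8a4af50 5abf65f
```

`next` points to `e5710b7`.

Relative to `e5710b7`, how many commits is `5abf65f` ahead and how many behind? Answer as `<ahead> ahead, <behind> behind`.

0 ahead, 4 behind

Reachable from 5abf65f: {276f446, 3acc0fd, 5abf65f, 89c274f}.
Reachable from e5710b7: {244a63a, 276f446, 3acc0fd, 5abf65f, 89c274f, b7b4378, dd339ed, e5710b7}.
Only in 5abf65f's history (ahead): {} — 0.
Only in e5710b7's history (behind): {244a63a, b7b4378, dd339ed, e5710b7} — 4.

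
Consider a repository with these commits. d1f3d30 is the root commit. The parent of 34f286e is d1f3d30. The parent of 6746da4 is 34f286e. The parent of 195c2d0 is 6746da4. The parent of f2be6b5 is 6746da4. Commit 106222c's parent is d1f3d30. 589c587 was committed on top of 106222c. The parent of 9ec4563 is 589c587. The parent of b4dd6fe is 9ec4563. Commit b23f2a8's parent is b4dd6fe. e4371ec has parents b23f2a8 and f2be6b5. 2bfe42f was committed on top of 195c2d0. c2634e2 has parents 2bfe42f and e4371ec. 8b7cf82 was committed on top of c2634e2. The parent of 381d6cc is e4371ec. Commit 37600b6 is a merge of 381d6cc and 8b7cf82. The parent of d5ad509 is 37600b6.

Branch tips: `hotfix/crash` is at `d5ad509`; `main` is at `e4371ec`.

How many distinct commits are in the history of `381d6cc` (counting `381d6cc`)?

Walking parent pointers from 381d6cc: reachable set = {106222c, 34f286e, 381d6cc, 589c587, 6746da4, 9ec4563, b23f2a8, b4dd6fe, d1f3d30, e4371ec, f2be6b5}.
That is 11 commits.

11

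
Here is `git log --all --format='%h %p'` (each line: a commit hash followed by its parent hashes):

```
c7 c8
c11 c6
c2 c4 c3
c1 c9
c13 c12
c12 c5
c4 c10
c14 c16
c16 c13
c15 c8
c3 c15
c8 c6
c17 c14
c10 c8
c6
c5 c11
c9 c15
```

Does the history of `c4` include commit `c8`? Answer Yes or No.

Ancestors of c4 (commits reachable by following parents): {c10, c4, c6, c8}.
c8 is in that set, so it is an ancestor of c4.

Yes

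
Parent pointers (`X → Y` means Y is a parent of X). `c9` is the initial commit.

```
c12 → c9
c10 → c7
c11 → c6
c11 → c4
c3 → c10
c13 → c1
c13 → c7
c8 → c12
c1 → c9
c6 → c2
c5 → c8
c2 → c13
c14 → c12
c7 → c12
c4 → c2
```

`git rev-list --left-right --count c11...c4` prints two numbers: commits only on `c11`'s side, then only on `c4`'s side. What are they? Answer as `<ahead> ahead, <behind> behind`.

2 ahead, 0 behind

Reachable from c11: {c1, c11, c12, c13, c2, c4, c6, c7, c9}.
Reachable from c4: {c1, c12, c13, c2, c4, c7, c9}.
Only in c11's history (ahead): {c11, c6} — 2.
Only in c4's history (behind): {} — 0.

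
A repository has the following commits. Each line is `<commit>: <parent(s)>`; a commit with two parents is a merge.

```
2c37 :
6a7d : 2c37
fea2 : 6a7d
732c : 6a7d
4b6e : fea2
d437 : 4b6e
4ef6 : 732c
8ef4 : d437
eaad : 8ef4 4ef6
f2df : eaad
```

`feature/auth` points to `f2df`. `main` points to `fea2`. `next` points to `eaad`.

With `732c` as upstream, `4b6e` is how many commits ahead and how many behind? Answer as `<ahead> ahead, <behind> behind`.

2 ahead, 1 behind

Reachable from 4b6e: {2c37, 4b6e, 6a7d, fea2}.
Reachable from 732c: {2c37, 6a7d, 732c}.
Only in 4b6e's history (ahead): {4b6e, fea2} — 2.
Only in 732c's history (behind): {732c} — 1.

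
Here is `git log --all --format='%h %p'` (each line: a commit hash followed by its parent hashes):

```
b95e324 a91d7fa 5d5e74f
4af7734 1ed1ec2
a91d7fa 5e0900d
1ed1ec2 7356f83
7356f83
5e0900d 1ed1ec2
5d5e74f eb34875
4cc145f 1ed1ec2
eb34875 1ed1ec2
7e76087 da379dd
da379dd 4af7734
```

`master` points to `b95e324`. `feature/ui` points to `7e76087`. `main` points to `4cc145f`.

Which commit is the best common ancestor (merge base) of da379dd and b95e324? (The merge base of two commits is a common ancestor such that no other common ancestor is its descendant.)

1ed1ec2

Ancestors of da379dd: {1ed1ec2, 4af7734, 7356f83, da379dd}.
Ancestors of b95e324: {1ed1ec2, 5d5e74f, 5e0900d, 7356f83, a91d7fa, b95e324, eb34875}.
Common ancestors: {1ed1ec2, 7356f83}.
Among these, 1ed1ec2 is not an ancestor of any other common ancestor — it is the merge base.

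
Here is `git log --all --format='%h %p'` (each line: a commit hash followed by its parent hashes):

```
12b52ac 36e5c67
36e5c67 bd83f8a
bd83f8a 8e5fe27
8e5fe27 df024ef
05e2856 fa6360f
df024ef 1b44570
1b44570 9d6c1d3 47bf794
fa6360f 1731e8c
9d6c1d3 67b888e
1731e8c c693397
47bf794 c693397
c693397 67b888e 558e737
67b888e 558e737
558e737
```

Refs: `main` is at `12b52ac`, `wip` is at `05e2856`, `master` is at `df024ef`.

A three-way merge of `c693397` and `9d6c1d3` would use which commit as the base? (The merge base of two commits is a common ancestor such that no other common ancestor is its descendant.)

Ancestors of c693397: {558e737, 67b888e, c693397}.
Ancestors of 9d6c1d3: {558e737, 67b888e, 9d6c1d3}.
Common ancestors: {558e737, 67b888e}.
Among these, 67b888e is not an ancestor of any other common ancestor — it is the merge base.

67b888e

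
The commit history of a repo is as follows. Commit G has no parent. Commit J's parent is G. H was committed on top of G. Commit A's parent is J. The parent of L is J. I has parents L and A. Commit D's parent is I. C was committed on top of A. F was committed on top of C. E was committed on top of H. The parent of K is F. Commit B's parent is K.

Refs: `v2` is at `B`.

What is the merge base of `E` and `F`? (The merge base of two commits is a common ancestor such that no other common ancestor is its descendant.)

Ancestors of E: {E, G, H}.
Ancestors of F: {A, C, F, G, J}.
Common ancestors: {G}.
The only common ancestor is G, so it is the merge base.

G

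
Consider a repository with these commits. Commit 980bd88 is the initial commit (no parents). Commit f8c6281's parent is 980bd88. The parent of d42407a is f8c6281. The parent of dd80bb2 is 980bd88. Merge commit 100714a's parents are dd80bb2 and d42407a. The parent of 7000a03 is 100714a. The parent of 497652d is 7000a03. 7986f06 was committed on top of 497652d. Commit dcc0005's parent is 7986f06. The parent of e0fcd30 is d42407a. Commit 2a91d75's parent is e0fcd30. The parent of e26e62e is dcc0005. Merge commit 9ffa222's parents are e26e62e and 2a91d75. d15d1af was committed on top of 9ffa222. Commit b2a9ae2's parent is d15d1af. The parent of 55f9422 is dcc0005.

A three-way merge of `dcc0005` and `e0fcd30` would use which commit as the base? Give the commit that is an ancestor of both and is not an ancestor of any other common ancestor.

d42407a

Ancestors of dcc0005: {100714a, 497652d, 7000a03, 7986f06, 980bd88, d42407a, dcc0005, dd80bb2, f8c6281}.
Ancestors of e0fcd30: {980bd88, d42407a, e0fcd30, f8c6281}.
Common ancestors: {980bd88, d42407a, f8c6281}.
Among these, d42407a is not an ancestor of any other common ancestor — it is the merge base.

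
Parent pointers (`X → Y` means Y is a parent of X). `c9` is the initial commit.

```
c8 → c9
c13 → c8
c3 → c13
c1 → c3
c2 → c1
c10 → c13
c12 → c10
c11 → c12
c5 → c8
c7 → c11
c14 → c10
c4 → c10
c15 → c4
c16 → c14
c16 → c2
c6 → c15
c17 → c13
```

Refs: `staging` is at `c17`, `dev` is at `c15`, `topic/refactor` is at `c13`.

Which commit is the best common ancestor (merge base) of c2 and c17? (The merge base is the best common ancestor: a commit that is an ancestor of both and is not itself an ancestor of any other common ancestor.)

Ancestors of c2: {c1, c13, c2, c3, c8, c9}.
Ancestors of c17: {c13, c17, c8, c9}.
Common ancestors: {c13, c8, c9}.
Among these, c13 is not an ancestor of any other common ancestor — it is the merge base.

c13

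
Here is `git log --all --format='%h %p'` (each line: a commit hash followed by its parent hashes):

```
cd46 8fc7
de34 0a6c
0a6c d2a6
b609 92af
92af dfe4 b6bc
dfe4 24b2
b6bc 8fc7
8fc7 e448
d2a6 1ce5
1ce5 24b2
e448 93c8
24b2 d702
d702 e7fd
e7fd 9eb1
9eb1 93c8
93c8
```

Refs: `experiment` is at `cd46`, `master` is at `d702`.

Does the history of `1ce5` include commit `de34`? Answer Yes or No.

No

Ancestors of 1ce5: {1ce5, 24b2, 93c8, 9eb1, d702, e7fd}.
de34 is not in that set, so it is not an ancestor of 1ce5.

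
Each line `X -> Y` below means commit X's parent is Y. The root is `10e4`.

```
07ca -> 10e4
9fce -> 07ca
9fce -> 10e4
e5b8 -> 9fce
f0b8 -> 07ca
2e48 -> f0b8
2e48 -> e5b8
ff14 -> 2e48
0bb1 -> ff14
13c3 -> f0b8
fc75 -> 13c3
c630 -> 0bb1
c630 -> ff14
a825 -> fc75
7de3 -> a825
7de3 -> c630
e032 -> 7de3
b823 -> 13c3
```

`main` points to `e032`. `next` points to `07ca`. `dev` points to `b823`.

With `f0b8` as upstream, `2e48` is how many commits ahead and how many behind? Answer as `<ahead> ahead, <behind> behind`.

3 ahead, 0 behind

Reachable from 2e48: {07ca, 10e4, 2e48, 9fce, e5b8, f0b8}.
Reachable from f0b8: {07ca, 10e4, f0b8}.
Only in 2e48's history (ahead): {2e48, 9fce, e5b8} — 3.
Only in f0b8's history (behind): {} — 0.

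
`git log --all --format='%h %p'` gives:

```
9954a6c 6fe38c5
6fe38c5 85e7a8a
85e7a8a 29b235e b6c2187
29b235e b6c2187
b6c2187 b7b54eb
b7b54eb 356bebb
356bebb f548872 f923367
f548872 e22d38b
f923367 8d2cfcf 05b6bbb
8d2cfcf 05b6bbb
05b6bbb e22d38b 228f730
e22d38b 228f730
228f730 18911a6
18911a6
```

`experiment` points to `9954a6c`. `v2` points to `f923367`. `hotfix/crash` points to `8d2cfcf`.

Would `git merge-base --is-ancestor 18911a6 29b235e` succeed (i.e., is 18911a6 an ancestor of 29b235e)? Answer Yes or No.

Yes

Ancestors of 29b235e (commits reachable by following parents): {05b6bbb, 18911a6, 228f730, 29b235e, 356bebb, 8d2cfcf, b6c2187, b7b54eb, e22d38b, f548872, f923367}.
18911a6 is in that set, so it is an ancestor of 29b235e.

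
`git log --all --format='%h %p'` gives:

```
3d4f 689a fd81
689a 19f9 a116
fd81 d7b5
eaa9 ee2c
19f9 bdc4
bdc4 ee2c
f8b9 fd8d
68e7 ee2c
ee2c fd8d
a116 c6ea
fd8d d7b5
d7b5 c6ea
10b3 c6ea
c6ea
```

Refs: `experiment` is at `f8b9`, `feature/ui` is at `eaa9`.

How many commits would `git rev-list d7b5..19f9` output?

Reachable from 19f9: {19f9, bdc4, c6ea, d7b5, ee2c, fd8d}.
Reachable from d7b5: {c6ea, d7b5}.
In 19f9's history but not d7b5's: {19f9, bdc4, ee2c, fd8d} — 4 commits.

4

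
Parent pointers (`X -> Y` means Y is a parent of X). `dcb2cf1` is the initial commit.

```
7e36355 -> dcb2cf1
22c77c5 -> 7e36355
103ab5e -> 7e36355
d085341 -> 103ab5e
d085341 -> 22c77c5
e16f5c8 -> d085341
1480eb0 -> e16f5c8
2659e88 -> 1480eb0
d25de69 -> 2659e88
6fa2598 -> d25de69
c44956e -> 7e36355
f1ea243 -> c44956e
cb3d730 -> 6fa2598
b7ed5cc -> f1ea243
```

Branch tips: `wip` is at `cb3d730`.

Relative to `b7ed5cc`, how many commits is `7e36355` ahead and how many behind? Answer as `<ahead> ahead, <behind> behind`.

Reachable from 7e36355: {7e36355, dcb2cf1}.
Reachable from b7ed5cc: {7e36355, b7ed5cc, c44956e, dcb2cf1, f1ea243}.
Only in 7e36355's history (ahead): {} — 0.
Only in b7ed5cc's history (behind): {b7ed5cc, c44956e, f1ea243} — 3.

0 ahead, 3 behind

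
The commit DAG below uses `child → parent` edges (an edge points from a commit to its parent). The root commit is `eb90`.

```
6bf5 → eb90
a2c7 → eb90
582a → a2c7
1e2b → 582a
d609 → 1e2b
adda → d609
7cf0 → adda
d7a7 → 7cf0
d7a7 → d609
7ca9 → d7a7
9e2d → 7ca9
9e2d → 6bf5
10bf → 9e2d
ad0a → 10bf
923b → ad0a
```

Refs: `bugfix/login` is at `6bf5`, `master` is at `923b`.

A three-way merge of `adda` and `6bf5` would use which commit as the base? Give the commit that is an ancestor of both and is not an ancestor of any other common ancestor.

eb90

Ancestors of adda: {1e2b, 582a, a2c7, adda, d609, eb90}.
Ancestors of 6bf5: {6bf5, eb90}.
Common ancestors: {eb90}.
The only common ancestor is eb90, so it is the merge base.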